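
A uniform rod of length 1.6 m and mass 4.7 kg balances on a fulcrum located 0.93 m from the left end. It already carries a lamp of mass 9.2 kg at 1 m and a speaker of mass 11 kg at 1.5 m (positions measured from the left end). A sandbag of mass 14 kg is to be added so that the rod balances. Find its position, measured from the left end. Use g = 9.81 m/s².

x ≈ 0.48 m from the left end

Sum moments about the fulcrum (at 0.93 m from the left end) (the support reaction has zero arm there).
Beam weight: 4.7 × 9.81 = 46.11 N down at 0.8 m → arm 0.13 m, τ = 46.11 × 0.13 = 5.994 N·m counterclockwise.
Lamp: 9.2 × 9.81 = 90.25 N down at 1 m → arm 0.07 m, τ = 90.25 × 0.07 = 6.318 N·m clockwise.
Speaker: 11 × 9.81 = 107.9 N down at 1.5 m → arm 0.57 m, τ = 107.9 × 0.57 = 61.5 N·m clockwise.
Net moment of existing loads = 61.82 N·m clockwise.
The sandbag weighs 14 × 9.81 = 137.3 N and must supply an equal counterclockwise moment, so its lever arm about the fulcrum is 61.82 / 137.3 = 0.45 m.
That puts it at 0.93 − 0.45 = 0.48 m from the left end.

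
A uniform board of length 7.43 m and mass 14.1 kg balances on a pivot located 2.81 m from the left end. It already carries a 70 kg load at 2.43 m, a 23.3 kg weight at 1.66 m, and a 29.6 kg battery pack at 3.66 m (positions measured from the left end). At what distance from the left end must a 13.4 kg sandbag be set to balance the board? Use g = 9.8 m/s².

x ≈ 3.96 m from the left end

Take moments about the pivot (at 2.81 m from the left end).
Beam weight: 14.1 × 9.8 = 138.2 N down at 3.715 m → arm 0.905 m, τ = 138.2 × 0.905 = 125.1 N·m clockwise.
Load: 70 × 9.8 = 686 N down at 2.43 m → arm 0.38 m, τ = 686 × 0.38 = 260.7 N·m counterclockwise.
Weight: 23.3 × 9.8 = 228.3 N down at 1.66 m → arm 1.15 m, τ = 228.3 × 1.15 = 262.5 N·m counterclockwise.
Battery pack: 29.6 × 9.8 = 290.1 N down at 3.66 m → arm 0.85 m, τ = 290.1 × 0.85 = 246.6 N·m clockwise.
Net moment of existing loads = 151.5 N·m counterclockwise.
The sandbag weighs 13.4 × 9.8 = 131.3 N and must supply an equal clockwise moment, so its lever arm about the pivot is 151.5 / 131.3 = 1.15 m.
That puts it at 2.81 + 1.15 = 3.96 m from the left end.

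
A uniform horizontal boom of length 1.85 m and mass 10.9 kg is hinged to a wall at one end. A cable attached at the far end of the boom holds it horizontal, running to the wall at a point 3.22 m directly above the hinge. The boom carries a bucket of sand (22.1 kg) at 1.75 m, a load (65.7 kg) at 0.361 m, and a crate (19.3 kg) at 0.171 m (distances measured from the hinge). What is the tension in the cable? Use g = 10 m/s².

T ≈ 472 N

About the hinge:
Beam weight: 10.9 × 10 = 109 N down at 0.925 m → arm 0.925 m, τ = 109 × 0.925 = 100.8 N·m clockwise.
Bucket of sand: 22.1 × 10 = 221 N down at 1.75 m → arm 1.75 m, τ = 221 × 1.75 = 386.8 N·m clockwise.
Load: 65.7 × 10 = 657 N down at 0.361 m → arm 0.361 m, τ = 657 × 0.361 = 237.2 N·m clockwise.
Crate: 19.3 × 10 = 193 N down at 0.171 m → arm 0.171 m, τ = 193 × 0.171 = 33 N·m clockwise.
Total clockwise load moment = 757.8 N·m.
The cable tension T acts at 1.85 m; only its component perpendicular to the boom, T sinθ, produces torque. sinθ = h/√(h²+d²) = 3.22/√(3.22²+1.85²) = 0.8671.
Setting net torque to zero: T × 1.85 × 0.8671 = 757.8 → T = 757.8 / 1.604 = 472 N.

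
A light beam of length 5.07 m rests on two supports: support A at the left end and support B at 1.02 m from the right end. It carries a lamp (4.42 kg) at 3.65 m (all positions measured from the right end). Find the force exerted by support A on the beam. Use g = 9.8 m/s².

R_A ≈ 28.1 N

Choose support B as the axis so its reaction then has zero moment arm.
Lamp: 4.42 × 9.8 = 43.32 N down at 3.65 m → arm 2.63 m, τ = 43.32 × 2.63 = 113.9 N·m counterclockwise.
Net load moment about support B = 113.9 N·m counterclockwise.
Reaction R at support A is upward at 5.07 m, arm 4.05 m → moment R × 4.05 clockwise.
Setting net torque to zero: R × 4.05 = 113.9 → R = 28.1 N.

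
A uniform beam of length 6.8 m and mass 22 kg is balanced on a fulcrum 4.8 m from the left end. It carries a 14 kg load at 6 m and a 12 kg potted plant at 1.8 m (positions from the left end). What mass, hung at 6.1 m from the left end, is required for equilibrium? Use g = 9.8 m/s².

Choose the fulcrum (at 4.8 m from the left end) as the axis so the support reaction has zero arm there.
Beam weight: 22 × 9.8 = 215.6 N down at 3.4 m → arm 1.4 m, τ = 215.6 × 1.4 = 301.8 N·m counterclockwise.
Load: 14 × 9.8 = 137.2 N down at 6 m → arm 1.2 m, τ = 137.2 × 1.2 = 164.6 N·m clockwise.
Potted plant: 12 × 9.8 = 117.6 N down at 1.8 m → arm 3 m, τ = 117.6 × 3 = 352.8 N·m counterclockwise.
Net moment of known loads = 490 N·m counterclockwise.
An unknown mass m at 6.1 m has arm 1.3 m; its moment is m·g·1.3 clockwise.
Balancing moments: m × 9.8 × 1.3 = 490, giving m = 490 / (9.8 × 1.3) = 38.5 kg.

m ≈ 38.5 kg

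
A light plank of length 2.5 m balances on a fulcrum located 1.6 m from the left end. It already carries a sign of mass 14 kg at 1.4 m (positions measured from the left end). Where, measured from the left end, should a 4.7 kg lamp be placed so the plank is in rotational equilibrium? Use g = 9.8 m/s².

x ≈ 2.2 m from the left end

Choose the fulcrum (at 1.6 m from the left end) as the axis so the support reaction has zero arm there.
Sign: 14 × 9.8 = 137.2 N down at 1.4 m → arm 0.2 m, τ = 137.2 × 0.2 = 27.44 N·m counterclockwise.
Net moment of existing loads = 27.44 N·m counterclockwise.
The lamp weighs 4.7 × 9.8 = 46.06 N and must supply an equal clockwise moment, so its lever arm about the fulcrum is 27.44 / 46.06 = 0.596 m.
That puts it at 1.6 + 0.596 = 2.2 m from the left end.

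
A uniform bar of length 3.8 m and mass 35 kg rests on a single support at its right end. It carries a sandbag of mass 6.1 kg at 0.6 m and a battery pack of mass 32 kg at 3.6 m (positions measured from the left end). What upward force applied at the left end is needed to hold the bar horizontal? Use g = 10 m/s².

Take moments about the right end.
Beam weight: 35 × 10 = 350 N down at 1.9 m → arm 1.9 m, τ = 350 × 1.9 = 665 N·m counterclockwise.
Sandbag: 6.1 × 10 = 61 N down at 0.6 m → arm 3.2 m, τ = 61 × 3.2 = 195.2 N·m counterclockwise.
Battery pack: 32 × 10 = 320 N down at 3.6 m → arm 0.2 m, τ = 320 × 0.2 = 64 N·m counterclockwise.
Net moment of the loads = 924.2 N·m counterclockwise.
The upward force F acts at the left end, arm 3.8 m, giving F × 3.8 clockwise.
Balancing moments: F × 3.8 = 924.2, giving F = 924.2 / 3.8 = 243 N.

F ≈ 243 N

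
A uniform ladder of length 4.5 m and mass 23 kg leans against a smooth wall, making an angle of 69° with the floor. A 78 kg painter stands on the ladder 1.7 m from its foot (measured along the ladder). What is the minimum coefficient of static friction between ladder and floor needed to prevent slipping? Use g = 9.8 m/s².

μ_min ≈ 0.156

About the foot of the ladder:
Ladder weight 23×9.8 = 225.4 N acts at 2.25 m along the ladder; its horizontal arm is 2.25·cos69° = 0.8063 m → τ = 181.7 N·m clockwise.
Painter: 78×9.8 = 764.4 N at 1.7 m → arm 0.6092 m → τ = 465.7 N·m clockwise.
Wall normal N acts horizontally at the top; its moment arm is the height L sinθ = 4.5·sin69° = 4.201 m, counterclockwise.
Στ = 0 ⇒ N × 4.201 = 647.4 ⇒ N = 154.1 N.
ΣFx = 0 ⇒ f = N_wall = 154.1 N. ΣFy = 0 ⇒ N_floor = 989.8 N.
μ_min = f / N_floor = 154.1 / 989.8 = 0.156.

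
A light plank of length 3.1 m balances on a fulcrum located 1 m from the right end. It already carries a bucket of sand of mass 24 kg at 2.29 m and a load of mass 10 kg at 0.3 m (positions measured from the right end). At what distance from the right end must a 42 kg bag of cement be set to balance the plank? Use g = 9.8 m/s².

Choose the fulcrum (at 1 m from the right end) as the axis so the support reaction has zero arm there.
Bucket of sand: 24 × 9.8 = 235.2 N down at 2.29 m → arm 1.29 m, τ = 235.2 × 1.29 = 303.4 N·m counterclockwise.
Load: 10 × 9.8 = 98 N down at 0.3 m → arm 0.7 m, τ = 98 × 0.7 = 68.6 N·m clockwise.
Net moment of existing loads = 234.8 N·m counterclockwise.
The bag of cement weighs 42 × 9.8 = 411.6 N and must supply an equal clockwise moment, so its lever arm about the fulcrum is 234.8 / 411.6 = 0.57 m.
That puts it at 1 − 0.57 = 0.43 m from the right end.

x ≈ 0.43 m from the right end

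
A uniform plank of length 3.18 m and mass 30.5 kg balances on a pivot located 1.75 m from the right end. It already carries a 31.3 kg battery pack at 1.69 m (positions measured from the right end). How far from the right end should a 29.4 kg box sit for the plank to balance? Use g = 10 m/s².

x ≈ 1.98 m from the right end

Sum moments about the pivot (at 1.75 m from the right end) (the support reaction has zero arm there).
Beam weight: 30.5 × 10 = 305 N down at 1.59 m → arm 0.16 m, τ = 305 × 0.16 = 48.8 N·m clockwise.
Battery pack: 31.3 × 10 = 313 N down at 1.69 m → arm 0.06 m, τ = 313 × 0.06 = 18.78 N·m clockwise.
Net moment of existing loads = 67.58 N·m clockwise.
The box weighs 29.4 × 10 = 294 N and must supply an equal counterclockwise moment, so its lever arm about the pivot is 67.58 / 294 = 0.23 m.
That puts it at 1.75 + 0.23 = 1.98 m from the right end.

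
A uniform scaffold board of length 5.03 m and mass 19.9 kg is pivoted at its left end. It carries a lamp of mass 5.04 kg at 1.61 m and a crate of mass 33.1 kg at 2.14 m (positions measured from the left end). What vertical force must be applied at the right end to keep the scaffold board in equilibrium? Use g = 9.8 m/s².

Taking torques about the left end:
Beam weight: 19.9 × 9.8 = 195 N down at 2.515 m → arm 2.515 m, τ = 195 × 2.515 = 490.4 N·m clockwise.
Lamp: 5.04 × 9.8 = 49.39 N down at 1.61 m → arm 1.61 m, τ = 49.39 × 1.61 = 79.52 N·m clockwise.
Crate: 33.1 × 9.8 = 324.4 N down at 2.14 m → arm 2.14 m, τ = 324.4 × 2.14 = 694.2 N·m clockwise.
Net moment of the loads = 1264 N·m clockwise.
The upward force F acts at the right end, arm 5.03 m, giving F × 5.03 counterclockwise.
Setting net torque to zero: F × 5.03 = 1264 → F = 1264 / 5.03 = 251 N.

F ≈ 251 N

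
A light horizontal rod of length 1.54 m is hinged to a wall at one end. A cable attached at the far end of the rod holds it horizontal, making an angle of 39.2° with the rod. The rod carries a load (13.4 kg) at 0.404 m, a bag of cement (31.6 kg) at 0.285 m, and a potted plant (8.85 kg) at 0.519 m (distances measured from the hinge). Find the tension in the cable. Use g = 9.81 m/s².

T ≈ 192 N

Sum moments about the hinge (the unknown hinge reaction has zero arm there).
Load: 13.4 × 9.81 = 131.5 N down at 0.404 m → arm 0.404 m, τ = 131.5 × 0.404 = 53.13 N·m clockwise.
Bag of cement: 31.6 × 9.81 = 310 N down at 0.285 m → arm 0.285 m, τ = 310 × 0.285 = 88.35 N·m clockwise.
Potted plant: 8.85 × 9.81 = 86.82 N down at 0.519 m → arm 0.519 m, τ = 86.82 × 0.519 = 45.06 N·m clockwise.
Total clockwise load moment = 186.5 N·m.
The cable tension T acts at 1.54 m; only its component perpendicular to the rod, T sinθ, produces torque. sin 39.2° = 0.632.
For rotational equilibrium, T × 1.54 × 0.632 = 186.5, so T = 186.5 / 0.9733 = 192 N.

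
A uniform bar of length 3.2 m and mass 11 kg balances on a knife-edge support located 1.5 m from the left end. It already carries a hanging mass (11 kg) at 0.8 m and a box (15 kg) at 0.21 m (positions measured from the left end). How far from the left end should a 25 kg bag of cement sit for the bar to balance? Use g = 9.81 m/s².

About the knife-edge support (at 1.5 m from the left end):
Beam weight: 11 × 9.81 = 107.9 N down at 1.6 m → arm 0.1 m, τ = 107.9 × 0.1 = 10.79 N·m clockwise.
Hanging mass: 11 × 9.81 = 107.9 N down at 0.8 m → arm 0.7 m, τ = 107.9 × 0.7 = 75.53 N·m counterclockwise.
Box: 15 × 9.81 = 147.2 N down at 0.21 m → arm 1.29 m, τ = 147.2 × 1.29 = 189.9 N·m counterclockwise.
Net moment of existing loads = 254.6 N·m counterclockwise.
The bag of cement weighs 25 × 9.81 = 245.2 N and must supply an equal clockwise moment, so its lever arm about the knife-edge support is 254.6 / 245.2 = 1.04 m.
That puts it at 1.5 + 1.04 = 2.54 m from the left end.

x ≈ 2.54 m from the left end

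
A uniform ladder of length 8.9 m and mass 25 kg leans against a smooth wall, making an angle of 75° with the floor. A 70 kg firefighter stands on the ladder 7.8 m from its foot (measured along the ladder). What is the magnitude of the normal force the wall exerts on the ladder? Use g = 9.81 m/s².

N_wall ≈ 194 N

Sum moments about the foot of the ladder (the floor normal and friction both act there and drop out).
Ladder weight 25×9.81 = 245.2 N acts at 4.45 m along the ladder; its horizontal arm is 4.45·cos75° = 1.152 m → τ = 282.5 N·m clockwise.
Firefighter: 70×9.81 = 686.7 N at 7.8 m → arm 2.019 m → τ = 1386 N·m clockwise.
Wall normal N acts horizontally at the top; its moment arm is the height L sinθ = 8.9·sin75° = 8.597 m, counterclockwise.
For rotational equilibrium, N × 8.597 = 1668, so N = 194 N.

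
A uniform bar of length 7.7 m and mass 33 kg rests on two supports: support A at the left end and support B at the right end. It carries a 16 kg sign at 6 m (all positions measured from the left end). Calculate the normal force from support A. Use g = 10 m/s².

R_A ≈ 200 N

Taking torques about support B:
Beam weight: 33 × 10 = 330 N down at 3.85 m → arm 3.85 m, τ = 330 × 3.85 = 1270 N·m counterclockwise.
Sign: 16 × 10 = 160 N down at 6 m → arm 1.7 m, τ = 160 × 1.7 = 272 N·m counterclockwise.
Net load moment about support B = 1542 N·m counterclockwise.
Reaction R at support A is upward at 0 m, arm 7.7 m → moment R × 7.7 clockwise.
Setting net torque to zero: R × 7.7 = 1542 → R = 200 N.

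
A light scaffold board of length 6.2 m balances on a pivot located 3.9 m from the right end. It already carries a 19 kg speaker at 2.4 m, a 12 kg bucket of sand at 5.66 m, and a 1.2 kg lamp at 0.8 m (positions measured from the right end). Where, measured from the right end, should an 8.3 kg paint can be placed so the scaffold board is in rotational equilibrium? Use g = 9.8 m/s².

Choose the pivot (at 3.9 m from the right end) as the axis so the support reaction has zero arm there.
Speaker: 19 × 9.8 = 186.2 N down at 2.4 m → arm 1.5 m, τ = 186.2 × 1.5 = 279.3 N·m clockwise.
Bucket of sand: 12 × 9.8 = 117.6 N down at 5.66 m → arm 1.76 m, τ = 117.6 × 1.76 = 207 N·m counterclockwise.
Lamp: 1.2 × 9.8 = 11.76 N down at 0.8 m → arm 3.1 m, τ = 11.76 × 3.1 = 36.46 N·m clockwise.
Net moment of existing loads = 108.8 N·m clockwise.
The paint can weighs 8.3 × 9.8 = 81.34 N and must supply an equal counterclockwise moment, so its lever arm about the pivot is 108.8 / 81.34 = 1.34 m.
That puts it at 3.9 + 1.34 = 5.24 m from the right end.

x ≈ 5.24 m from the right end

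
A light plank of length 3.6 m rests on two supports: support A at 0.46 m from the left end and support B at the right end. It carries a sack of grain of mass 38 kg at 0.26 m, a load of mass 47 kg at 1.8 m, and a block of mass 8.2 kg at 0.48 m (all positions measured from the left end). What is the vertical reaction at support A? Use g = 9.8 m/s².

Sum moments about support B (its reaction then has zero moment arm).
Sack of grain: 38 × 9.8 = 372.4 N down at 0.26 m → arm 3.34 m, τ = 372.4 × 3.34 = 1244 N·m counterclockwise.
Load: 47 × 9.8 = 460.6 N down at 1.8 m → arm 1.8 m, τ = 460.6 × 1.8 = 829.1 N·m counterclockwise.
Block: 8.2 × 9.8 = 80.36 N down at 0.48 m → arm 3.12 m, τ = 80.36 × 3.12 = 250.7 N·m counterclockwise.
Net load moment about support B = 2324 N·m counterclockwise.
Reaction R at support A is upward at 0.46 m, arm 3.14 m → moment R × 3.14 clockwise.
Balancing moments: R × 3.14 = 2324, giving R = 740 N.

R_A ≈ 740 N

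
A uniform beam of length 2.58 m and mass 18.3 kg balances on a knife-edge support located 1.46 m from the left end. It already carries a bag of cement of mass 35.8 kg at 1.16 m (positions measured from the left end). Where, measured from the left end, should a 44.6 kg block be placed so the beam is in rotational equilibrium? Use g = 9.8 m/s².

x ≈ 1.77 m from the left end

Choose the knife-edge support (at 1.46 m from the left end) as the axis so the support reaction has zero arm there.
Beam weight: 18.3 × 9.8 = 179.3 N down at 1.29 m → arm 0.17 m, τ = 179.3 × 0.17 = 30.48 N·m counterclockwise.
Bag of cement: 35.8 × 9.8 = 350.8 N down at 1.16 m → arm 0.3 m, τ = 350.8 × 0.3 = 105.2 N·m counterclockwise.
Net moment of existing loads = 135.7 N·m counterclockwise.
The block weighs 44.6 × 9.8 = 437.1 N and must supply an equal clockwise moment, so its lever arm about the knife-edge support is 135.7 / 437.1 = 0.31 m.
That puts it at 1.46 + 0.31 = 1.77 m from the left end.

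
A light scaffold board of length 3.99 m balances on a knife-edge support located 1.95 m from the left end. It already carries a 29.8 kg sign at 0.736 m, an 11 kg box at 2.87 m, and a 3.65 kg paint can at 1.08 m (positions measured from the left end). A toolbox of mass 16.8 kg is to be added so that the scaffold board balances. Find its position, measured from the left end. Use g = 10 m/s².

Taking torques about the knife-edge support (at 1.95 m from the left end):
Sign: 29.8 × 10 = 298 N down at 0.736 m → arm 1.214 m, τ = 298 × 1.214 = 361.8 N·m counterclockwise.
Box: 11 × 10 = 110 N down at 2.87 m → arm 0.92 m, τ = 110 × 0.92 = 101.2 N·m clockwise.
Paint can: 3.65 × 10 = 36.5 N down at 1.08 m → arm 0.87 m, τ = 36.5 × 0.87 = 31.75 N·m counterclockwise.
Net moment of existing loads = 292.4 N·m counterclockwise.
The toolbox weighs 16.8 × 10 = 168 N and must supply an equal clockwise moment, so its lever arm about the knife-edge support is 292.4 / 168 = 1.74 m.
That puts it at 1.95 + 1.74 = 3.69 m from the left end.

x ≈ 3.69 m from the left end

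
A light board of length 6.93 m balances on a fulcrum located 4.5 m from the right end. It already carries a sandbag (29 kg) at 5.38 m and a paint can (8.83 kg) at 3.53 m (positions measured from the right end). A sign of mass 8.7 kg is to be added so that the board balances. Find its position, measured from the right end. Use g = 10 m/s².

x ≈ 2.55 m from the right end

Taking torques about the fulcrum (at 4.5 m from the right end):
Sandbag: 29 × 10 = 290 N down at 5.38 m → arm 0.88 m, τ = 290 × 0.88 = 255.2 N·m counterclockwise.
Paint can: 8.83 × 10 = 88.3 N down at 3.53 m → arm 0.97 m, τ = 88.3 × 0.97 = 85.65 N·m clockwise.
Net moment of existing loads = 169.5 N·m counterclockwise.
The sign weighs 8.7 × 10 = 87 N and must supply an equal clockwise moment, so its lever arm about the fulcrum is 169.5 / 87 = 1.95 m.
That puts it at 4.5 − 1.95 = 2.55 m from the right end.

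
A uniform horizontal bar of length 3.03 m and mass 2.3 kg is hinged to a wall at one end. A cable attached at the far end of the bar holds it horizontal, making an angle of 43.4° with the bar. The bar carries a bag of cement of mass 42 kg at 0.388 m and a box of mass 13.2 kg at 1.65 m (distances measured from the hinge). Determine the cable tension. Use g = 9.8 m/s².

T ≈ 196 N

Taking torques about the hinge:
Beam weight: 2.3 × 9.8 = 22.54 N down at 1.515 m → arm 1.515 m, τ = 22.54 × 1.515 = 34.15 N·m clockwise.
Bag of cement: 42 × 9.8 = 411.6 N down at 0.388 m → arm 0.388 m, τ = 411.6 × 0.388 = 159.7 N·m clockwise.
Box: 13.2 × 9.8 = 129.4 N down at 1.65 m → arm 1.65 m, τ = 129.4 × 1.65 = 213.5 N·m clockwise.
Total clockwise load moment = 407.4 N·m.
The cable tension T acts at 3.03 m; only its component perpendicular to the bar, T sinθ, produces torque. sin 43.4° = 0.6871.
Στ = 0 ⇒ T × 3.03 × 0.6871 = 407.4 ⇒ T = 407.4 / 2.082 = 196 N.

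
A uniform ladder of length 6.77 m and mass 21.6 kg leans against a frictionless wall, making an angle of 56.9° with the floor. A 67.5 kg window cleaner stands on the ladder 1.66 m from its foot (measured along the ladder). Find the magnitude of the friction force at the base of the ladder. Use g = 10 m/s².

Take moments about the foot of the ladder.
Ladder weight 21.6×10 = 216 N acts at 3.385 m along the ladder; its horizontal arm is 3.385·cos56.9° = 1.849 m → τ = 399.4 N·m clockwise.
Window cleaner: 67.5×10 = 675 N at 1.66 m → arm 0.9065 m → τ = 611.9 N·m clockwise.
Wall normal N acts horizontally at the top; its moment arm is the height L sinθ = 6.77·sin56.9° = 5.671 m, counterclockwise.
Στ = 0 ⇒ N × 5.671 = 1011 ⇒ N = 178 N.
ΣFx = 0: friction at the foot balances the wall's push, so f = N_wall = 178 N.

f ≈ 178 N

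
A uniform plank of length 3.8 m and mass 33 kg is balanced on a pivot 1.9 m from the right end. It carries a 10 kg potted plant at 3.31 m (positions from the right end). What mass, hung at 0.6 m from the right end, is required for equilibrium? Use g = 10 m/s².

About the pivot (at 1.9 m from the right end):
Beam weight: acts at the pivot, moment arm 0 → no torque.
Potted plant: 10 × 10 = 100 N down at 3.31 m → arm 1.41 m, τ = 100 × 1.41 = 141 N·m counterclockwise.
Net moment of known loads = 141 N·m counterclockwise.
An unknown mass m at 0.6 m has arm 1.3 m; its moment is m·g·1.3 clockwise.
Στ = 0 ⇒ m × 10 × 1.3 = 141 ⇒ m = 141 / (10 × 1.3) = 10.8 kg.

m ≈ 10.8 kg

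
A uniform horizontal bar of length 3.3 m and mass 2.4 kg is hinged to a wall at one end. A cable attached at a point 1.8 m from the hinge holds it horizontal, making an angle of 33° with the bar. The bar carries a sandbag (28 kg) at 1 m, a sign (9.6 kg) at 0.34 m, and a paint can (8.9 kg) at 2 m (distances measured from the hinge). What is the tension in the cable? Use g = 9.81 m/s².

Choose the hinge as the axis so the unknown hinge reaction has zero arm there.
Beam weight: 2.4 × 9.81 = 23.54 N down at 1.65 m → arm 1.65 m, τ = 23.54 × 1.65 = 38.84 N·m clockwise.
Sandbag: 28 × 9.81 = 274.7 N down at 1 m → arm 1 m, τ = 274.7 × 1 = 274.7 N·m clockwise.
Sign: 9.6 × 9.81 = 94.18 N down at 0.34 m → arm 0.34 m, τ = 94.18 × 0.34 = 32.02 N·m clockwise.
Paint can: 8.9 × 9.81 = 87.31 N down at 2 m → arm 2 m, τ = 87.31 × 2 = 174.6 N·m clockwise.
Total clockwise load moment = 520.2 N·m.
The cable tension T acts at 1.8 m; only its component perpendicular to the bar, T sinθ, produces torque. sin 33° = 0.5446.
Στ = 0 ⇒ T × 1.8 × 0.5446 = 520.2 ⇒ T = 520.2 / 0.9803 = 531 N.

T ≈ 531 N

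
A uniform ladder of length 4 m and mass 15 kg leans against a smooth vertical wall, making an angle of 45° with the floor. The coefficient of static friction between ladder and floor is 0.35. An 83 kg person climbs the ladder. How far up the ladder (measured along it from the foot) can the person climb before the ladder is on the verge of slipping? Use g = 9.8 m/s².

Sum moments about the foot of the ladder (the floor normal and friction both act there and drop out).
Ladder weight 15×9.8 = 147 N acts at 2 m along the ladder; its horizontal arm is 2·cos45° = 1.414 m → τ = 207.9 N·m clockwise.
Person weight 83×9.8 = 813.4 N at distance d → arm d·cos45° → τ = 813.4·d·0.7071 clockwise.
Wall normal N at the top has arm L sinθ = 2.828 m counterclockwise, so Στ = 0 gives N·2.828 = 207.9 + 575.2·d.
ΣFy = 0 ⇒ N_floor = 960.4 N, so the maximum friction is μ_s·N_floor = 0.35×960.4 = 336.1 N. ΣFx = 0 ⇒ N_wall = f, so at the slipping point N = 336.1 N.
Substituting: 336.1×2.828 = 207.9 + 575.2·d ⇒ d = (950.5 − 207.9) / 575.2 = 1.29 m.

d ≈ 1.29 m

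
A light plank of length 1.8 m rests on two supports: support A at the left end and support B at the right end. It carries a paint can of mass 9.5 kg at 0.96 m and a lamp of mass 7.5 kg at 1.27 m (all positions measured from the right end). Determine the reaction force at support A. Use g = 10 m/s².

Choose support B as the axis so its reaction then has zero moment arm.
Paint can: 9.5 × 10 = 95 N down at 0.96 m → arm 0.96 m, τ = 95 × 0.96 = 91.2 N·m counterclockwise.
Lamp: 7.5 × 10 = 75 N down at 1.27 m → arm 1.27 m, τ = 75 × 1.27 = 95.25 N·m counterclockwise.
Net load moment about support B = 186.4 N·m counterclockwise.
Reaction R at support A is upward at 1.8 m, arm 1.8 m → moment R × 1.8 clockwise.
Setting net torque to zero: R × 1.8 = 186.4 → R = 104 N.

R_A ≈ 104 N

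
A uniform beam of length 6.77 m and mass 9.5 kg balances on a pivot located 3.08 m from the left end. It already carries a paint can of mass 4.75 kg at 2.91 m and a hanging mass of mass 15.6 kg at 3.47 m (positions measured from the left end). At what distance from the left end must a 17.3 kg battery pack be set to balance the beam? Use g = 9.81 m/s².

Take moments about the pivot (at 3.08 m from the left end).
Beam weight: 9.5 × 9.81 = 93.2 N down at 3.385 m → arm 0.305 m, τ = 93.2 × 0.305 = 28.43 N·m clockwise.
Paint can: 4.75 × 9.81 = 46.6 N down at 2.91 m → arm 0.17 m, τ = 46.6 × 0.17 = 7.922 N·m counterclockwise.
Hanging mass: 15.6 × 9.81 = 153 N down at 3.47 m → arm 0.39 m, τ = 153 × 0.39 = 59.67 N·m clockwise.
Net moment of existing loads = 80.18 N·m clockwise.
The battery pack weighs 17.3 × 9.81 = 169.7 N and must supply an equal counterclockwise moment, so its lever arm about the pivot is 80.18 / 169.7 = 0.472 m.
That puts it at 3.08 − 0.472 = 2.61 m from the left end.

x ≈ 2.61 m from the left end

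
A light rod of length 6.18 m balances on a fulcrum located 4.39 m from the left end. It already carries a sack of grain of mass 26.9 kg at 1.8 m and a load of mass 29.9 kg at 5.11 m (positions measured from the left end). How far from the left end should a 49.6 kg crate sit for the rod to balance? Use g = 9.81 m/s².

x ≈ 5.36 m from the left end

Taking torques about the fulcrum (at 4.39 m from the left end):
Sack of grain: 26.9 × 9.81 = 263.9 N down at 1.8 m → arm 2.59 m, τ = 263.9 × 2.59 = 683.5 N·m counterclockwise.
Load: 29.9 × 9.81 = 293.3 N down at 5.11 m → arm 0.72 m, τ = 293.3 × 0.72 = 211.2 N·m clockwise.
Net moment of existing loads = 472.3 N·m counterclockwise.
The crate weighs 49.6 × 9.81 = 486.6 N and must supply an equal clockwise moment, so its lever arm about the fulcrum is 472.3 / 486.6 = 0.971 m.
That puts it at 4.39 + 0.971 = 5.36 m from the left end.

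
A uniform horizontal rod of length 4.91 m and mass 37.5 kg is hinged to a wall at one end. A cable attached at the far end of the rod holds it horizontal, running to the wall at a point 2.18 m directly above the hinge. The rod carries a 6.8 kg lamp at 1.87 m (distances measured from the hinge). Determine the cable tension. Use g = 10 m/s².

Take moments about the hinge.
Beam weight: 37.5 × 10 = 375 N down at 2.455 m → arm 2.455 m, τ = 375 × 2.455 = 920.6 N·m clockwise.
Lamp: 6.8 × 10 = 68 N down at 1.87 m → arm 1.87 m, τ = 68 × 1.87 = 127.2 N·m clockwise.
Total clockwise load moment = 1048 N·m.
The cable tension T acts at 4.91 m; only its component perpendicular to the rod, T sinθ, produces torque. sinθ = h/√(h²+d²) = 2.18/√(2.18²+4.91²) = 0.4058.
Balancing moments: T × 4.91 × 0.4058 = 1048, giving T = 1048 / 1.992 = 526 N.

T ≈ 526 N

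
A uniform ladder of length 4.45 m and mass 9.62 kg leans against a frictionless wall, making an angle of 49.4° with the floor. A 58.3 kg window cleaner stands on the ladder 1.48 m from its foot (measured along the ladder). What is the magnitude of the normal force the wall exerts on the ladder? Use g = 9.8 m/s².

N_wall ≈ 203 N

Choose the foot of the ladder as the axis so the floor normal and friction both act there and drop out.
Ladder weight 9.62×9.8 = 94.28 N acts at 2.225 m along the ladder; its horizontal arm is 2.225·cos49.4° = 1.448 m → τ = 136.5 N·m clockwise.
Window cleaner: 58.3×9.8 = 571.3 N at 1.48 m → arm 0.9631 m → τ = 550.2 N·m clockwise.
Wall normal N acts horizontally at the top; its moment arm is the height L sinθ = 4.45·sin49.4° = 3.379 m, counterclockwise.
Στ = 0 ⇒ N × 3.379 = 686.7 ⇒ N = 203 N.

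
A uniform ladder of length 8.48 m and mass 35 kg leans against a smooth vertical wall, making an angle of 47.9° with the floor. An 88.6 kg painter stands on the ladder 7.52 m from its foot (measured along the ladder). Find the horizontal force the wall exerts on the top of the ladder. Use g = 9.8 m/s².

About the foot of the ladder:
Ladder weight 35×9.8 = 343 N acts at 4.24 m along the ladder; its horizontal arm is 4.24·cos47.9° = 2.843 m → τ = 975.1 N·m clockwise.
Painter: 88.6×9.8 = 868.3 N at 7.52 m → arm 5.042 m → τ = 4378 N·m clockwise.
Wall normal N acts horizontally at the top; its moment arm is the height L sinθ = 8.48·sin47.9° = 6.292 m, counterclockwise.
Balancing moments: N × 6.292 = 5353, giving N = 851 N.

N_wall ≈ 851 N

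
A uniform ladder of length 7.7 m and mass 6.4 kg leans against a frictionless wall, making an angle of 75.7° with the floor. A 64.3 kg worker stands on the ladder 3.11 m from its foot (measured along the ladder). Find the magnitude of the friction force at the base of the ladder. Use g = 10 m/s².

f ≈ 74.4 N

About the foot of the ladder:
Ladder weight 6.4×10 = 64 N acts at 3.85 m along the ladder; its horizontal arm is 3.85·cos75.7° = 0.9509 m → τ = 60.86 N·m clockwise.
Worker: 64.3×10 = 643 N at 3.11 m → arm 0.7682 m → τ = 494 N·m clockwise.
Wall normal N acts horizontally at the top; its moment arm is the height L sinθ = 7.7·sin75.7° = 7.461 m, counterclockwise.
Setting net torque to zero: N × 7.461 = 554.9 → N = 74.4 N.
ΣFx = 0: friction at the foot balances the wall's push, so f = N_wall = 74.4 N.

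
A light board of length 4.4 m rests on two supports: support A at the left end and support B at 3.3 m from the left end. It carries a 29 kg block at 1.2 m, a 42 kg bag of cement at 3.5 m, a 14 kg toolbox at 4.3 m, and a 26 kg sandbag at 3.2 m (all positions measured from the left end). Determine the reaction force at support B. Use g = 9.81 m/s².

Taking torques about support A:
Block: 29 × 9.81 = 284.5 N down at 1.2 m → arm 1.2 m, τ = 284.5 × 1.2 = 341.4 N·m clockwise.
Bag of cement: 42 × 9.81 = 412 N down at 3.5 m → arm 3.5 m, τ = 412 × 3.5 = 1442 N·m clockwise.
Toolbox: 14 × 9.81 = 137.3 N down at 4.3 m → arm 4.3 m, τ = 137.3 × 4.3 = 590.4 N·m clockwise.
Sandbag: 26 × 9.81 = 255.1 N down at 3.2 m → arm 3.2 m, τ = 255.1 × 3.2 = 816.3 N·m clockwise.
Net load moment about support A = 3190 N·m clockwise.
Reaction R at support B is upward at 3.3 m, arm 3.3 m → moment R × 3.3 counterclockwise.
Setting net torque to zero: R × 3.3 = 3190 → R = 967 N.

R_B ≈ 967 N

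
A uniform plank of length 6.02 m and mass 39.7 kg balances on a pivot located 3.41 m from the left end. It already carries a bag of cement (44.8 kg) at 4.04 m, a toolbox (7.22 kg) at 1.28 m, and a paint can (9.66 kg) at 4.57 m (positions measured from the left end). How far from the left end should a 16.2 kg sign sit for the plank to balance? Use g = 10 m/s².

Choose the pivot (at 3.41 m from the left end) as the axis so the support reaction has zero arm there.
Beam weight: 39.7 × 10 = 397 N down at 3.01 m → arm 0.4 m, τ = 397 × 0.4 = 158.8 N·m counterclockwise.
Bag of cement: 44.8 × 10 = 448 N down at 4.04 m → arm 0.63 m, τ = 448 × 0.63 = 282.2 N·m clockwise.
Toolbox: 7.22 × 10 = 72.2 N down at 1.28 m → arm 2.13 m, τ = 72.2 × 2.13 = 153.8 N·m counterclockwise.
Paint can: 9.66 × 10 = 96.6 N down at 4.57 m → arm 1.16 m, τ = 96.6 × 1.16 = 112.1 N·m clockwise.
Net moment of existing loads = 81.7 N·m clockwise.
The sign weighs 16.2 × 10 = 162 N and must supply an equal counterclockwise moment, so its lever arm about the pivot is 81.7 / 162 = 0.504 m.
That puts it at 3.41 − 0.504 = 2.91 m from the left end.

x ≈ 2.91 m from the left end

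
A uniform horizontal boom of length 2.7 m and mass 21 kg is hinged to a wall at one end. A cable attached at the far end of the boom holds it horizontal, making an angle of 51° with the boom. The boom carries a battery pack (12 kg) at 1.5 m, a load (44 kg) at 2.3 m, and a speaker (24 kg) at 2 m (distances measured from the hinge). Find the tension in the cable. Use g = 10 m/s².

Take moments about the hinge.
Beam weight: 21 × 10 = 210 N down at 1.35 m → arm 1.35 m, τ = 210 × 1.35 = 283.5 N·m clockwise.
Battery pack: 12 × 10 = 120 N down at 1.5 m → arm 1.5 m, τ = 120 × 1.5 = 180 N·m clockwise.
Load: 44 × 10 = 440 N down at 2.3 m → arm 2.3 m, τ = 440 × 2.3 = 1012 N·m clockwise.
Speaker: 24 × 10 = 240 N down at 2 m → arm 2 m, τ = 240 × 2 = 480 N·m clockwise.
Total clockwise load moment = 1956 N·m.
The cable tension T acts at 2.7 m; only its component perpendicular to the boom, T sinθ, produces torque. sin 51° = 0.7771.
Στ = 0 ⇒ T × 2.7 × 0.7771 = 1956 ⇒ T = 1956 / 2.098 = 932 N.

T ≈ 932 N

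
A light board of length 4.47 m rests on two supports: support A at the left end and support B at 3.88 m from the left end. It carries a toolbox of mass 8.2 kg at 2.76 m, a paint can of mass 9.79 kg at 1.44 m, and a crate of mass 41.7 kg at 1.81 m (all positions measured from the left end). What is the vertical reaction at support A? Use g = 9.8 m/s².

Take moments about support B.
Toolbox: 8.2 × 9.8 = 80.36 N down at 2.76 m → arm 1.12 m, τ = 80.36 × 1.12 = 90 N·m counterclockwise.
Paint can: 9.79 × 9.8 = 95.94 N down at 1.44 m → arm 2.44 m, τ = 95.94 × 2.44 = 234.1 N·m counterclockwise.
Crate: 41.7 × 9.8 = 408.7 N down at 1.81 m → arm 2.07 m, τ = 408.7 × 2.07 = 846 N·m counterclockwise.
Net load moment about support B = 1170 N·m counterclockwise.
Reaction R at support A is upward at 0 m, arm 3.88 m → moment R × 3.88 clockwise.
Balancing moments: R × 3.88 = 1170, giving R = 302 N.

R_A ≈ 302 N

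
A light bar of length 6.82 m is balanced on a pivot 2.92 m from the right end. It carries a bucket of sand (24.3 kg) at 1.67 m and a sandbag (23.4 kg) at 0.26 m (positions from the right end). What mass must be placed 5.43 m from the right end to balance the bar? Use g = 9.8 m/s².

m ≈ 36.9 kg

Take moments about the pivot (at 2.92 m from the right end).
Bucket of sand: 24.3 × 9.8 = 238.1 N down at 1.67 m → arm 1.25 m, τ = 238.1 × 1.25 = 297.6 N·m clockwise.
Sandbag: 23.4 × 9.8 = 229.3 N down at 0.26 m → arm 2.66 m, τ = 229.3 × 2.66 = 609.9 N·m clockwise.
Net moment of known loads = 907.5 N·m clockwise.
An unknown mass m at 5.43 m has arm 2.51 m; its moment is m·g·2.51 counterclockwise.
Balancing moments: m × 9.8 × 2.51 = 907.5, giving m = 907.5 / (9.8 × 2.51) = 36.9 kg.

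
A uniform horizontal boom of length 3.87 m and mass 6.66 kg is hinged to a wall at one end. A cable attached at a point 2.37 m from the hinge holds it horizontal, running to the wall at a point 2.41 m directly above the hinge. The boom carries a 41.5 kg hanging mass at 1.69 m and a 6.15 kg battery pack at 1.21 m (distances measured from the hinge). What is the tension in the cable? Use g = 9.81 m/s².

Taking torques about the hinge:
Beam weight: 6.66 × 9.81 = 65.33 N down at 1.935 m → arm 1.935 m, τ = 65.33 × 1.935 = 126.4 N·m clockwise.
Hanging mass: 41.5 × 9.81 = 407.1 N down at 1.69 m → arm 1.69 m, τ = 407.1 × 1.69 = 688 N·m clockwise.
Battery pack: 6.15 × 9.81 = 60.33 N down at 1.21 m → arm 1.21 m, τ = 60.33 × 1.21 = 73 N·m clockwise.
Total clockwise load moment = 887.4 N·m.
The cable tension T acts at 2.37 m; only its component perpendicular to the boom, T sinθ, produces torque. sinθ = h/√(h²+d²) = 2.41/√(2.41²+2.37²) = 0.713.
Balancing moments: T × 2.37 × 0.713 = 887.4, giving T = 887.4 / 1.69 = 525 N.

T ≈ 525 N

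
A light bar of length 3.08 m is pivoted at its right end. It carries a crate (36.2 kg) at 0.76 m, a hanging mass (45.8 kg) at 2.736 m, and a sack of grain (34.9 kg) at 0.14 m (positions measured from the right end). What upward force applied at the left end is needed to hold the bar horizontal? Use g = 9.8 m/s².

Sum moments about the right end (the unknown pivot reaction has zero arm there).
Crate: 36.2 × 9.8 = 354.8 N down at 0.76 m → arm 0.76 m, τ = 354.8 × 0.76 = 269.6 N·m counterclockwise.
Hanging mass: 45.8 × 9.8 = 448.8 N down at 2.736 m → arm 2.736 m, τ = 448.8 × 2.736 = 1228 N·m counterclockwise.
Sack of grain: 34.9 × 9.8 = 342 N down at 0.14 m → arm 0.14 m, τ = 342 × 0.14 = 47.88 N·m counterclockwise.
Net moment of the loads = 1545 N·m counterclockwise.
The upward force F acts at the left end, arm 3.08 m, giving F × 3.08 clockwise.
Balancing moments: F × 3.08 = 1545, giving F = 1545 / 3.08 = 502 N.

F ≈ 502 N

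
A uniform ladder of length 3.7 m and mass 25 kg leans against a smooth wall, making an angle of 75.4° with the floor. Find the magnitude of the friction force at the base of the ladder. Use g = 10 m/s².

Taking torques about the foot of the ladder:
Ladder weight 25×10 = 250 N acts at 1.85 m along the ladder; its horizontal arm is 1.85·cos75.4° = 0.4663 m → τ = 116.6 N·m clockwise.
Wall normal N acts horizontally at the top; its moment arm is the height L sinθ = 3.7·sin75.4° = 3.581 m, counterclockwise.
Στ = 0 ⇒ N × 3.581 = 116.6 ⇒ N = 32.6 N.
ΣFx = 0: friction at the foot balances the wall's push, so f = N_wall = 32.6 N.

f ≈ 32.6 N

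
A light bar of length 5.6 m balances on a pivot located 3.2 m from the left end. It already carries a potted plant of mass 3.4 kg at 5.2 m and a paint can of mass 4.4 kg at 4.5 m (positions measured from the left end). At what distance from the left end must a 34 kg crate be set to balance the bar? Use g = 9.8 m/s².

x ≈ 2.83 m from the left end

Sum moments about the pivot (at 3.2 m from the left end) (the support reaction has zero arm there).
Potted plant: 3.4 × 9.8 = 33.32 N down at 5.2 m → arm 2 m, τ = 33.32 × 2 = 66.64 N·m clockwise.
Paint can: 4.4 × 9.8 = 43.12 N down at 4.5 m → arm 1.3 m, τ = 43.12 × 1.3 = 56.06 N·m clockwise.
Net moment of existing loads = 122.7 N·m clockwise.
The crate weighs 34 × 9.8 = 333.2 N and must supply an equal counterclockwise moment, so its lever arm about the pivot is 122.7 / 333.2 = 0.368 m.
That puts it at 3.2 − 0.368 = 2.83 m from the left end.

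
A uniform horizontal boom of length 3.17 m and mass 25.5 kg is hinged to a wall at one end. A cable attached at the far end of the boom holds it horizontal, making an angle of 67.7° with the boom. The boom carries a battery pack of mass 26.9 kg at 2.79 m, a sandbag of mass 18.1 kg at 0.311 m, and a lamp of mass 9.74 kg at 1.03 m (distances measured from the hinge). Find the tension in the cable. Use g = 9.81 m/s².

T ≈ 439 N

Take moments about the hinge.
Beam weight: 25.5 × 9.81 = 250.2 N down at 1.585 m → arm 1.585 m, τ = 250.2 × 1.585 = 396.6 N·m clockwise.
Battery pack: 26.9 × 9.81 = 263.9 N down at 2.79 m → arm 2.79 m, τ = 263.9 × 2.79 = 736.3 N·m clockwise.
Sandbag: 18.1 × 9.81 = 177.6 N down at 0.311 m → arm 0.311 m, τ = 177.6 × 0.311 = 55.23 N·m clockwise.
Lamp: 9.74 × 9.81 = 95.55 N down at 1.03 m → arm 1.03 m, τ = 95.55 × 1.03 = 98.42 N·m clockwise.
Total clockwise load moment = 1287 N·m.
The cable tension T acts at 3.17 m; only its component perpendicular to the boom, T sinθ, produces torque. sin 67.7° = 0.9252.
Balancing moments: T × 3.17 × 0.9252 = 1287, giving T = 1287 / 2.933 = 439 N.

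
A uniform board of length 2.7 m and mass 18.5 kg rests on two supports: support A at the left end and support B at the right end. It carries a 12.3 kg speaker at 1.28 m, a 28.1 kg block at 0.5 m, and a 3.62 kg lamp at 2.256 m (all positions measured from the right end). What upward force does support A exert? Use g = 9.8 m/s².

Take moments about support B.
Beam weight: 18.5 × 9.8 = 181.3 N down at 1.35 m → arm 1.35 m, τ = 181.3 × 1.35 = 244.8 N·m counterclockwise.
Speaker: 12.3 × 9.8 = 120.5 N down at 1.28 m → arm 1.28 m, τ = 120.5 × 1.28 = 154.2 N·m counterclockwise.
Block: 28.1 × 9.8 = 275.4 N down at 0.5 m → arm 0.5 m, τ = 275.4 × 0.5 = 137.7 N·m counterclockwise.
Lamp: 3.62 × 9.8 = 35.48 N down at 2.256 m → arm 2.256 m, τ = 35.48 × 2.256 = 80.04 N·m counterclockwise.
Net load moment about support B = 616.7 N·m counterclockwise.
Reaction R at support A is upward at 2.7 m, arm 2.7 m → moment R × 2.7 clockwise.
For rotational equilibrium, R × 2.7 = 616.7, so R = 228 N.

R_A ≈ 228 N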